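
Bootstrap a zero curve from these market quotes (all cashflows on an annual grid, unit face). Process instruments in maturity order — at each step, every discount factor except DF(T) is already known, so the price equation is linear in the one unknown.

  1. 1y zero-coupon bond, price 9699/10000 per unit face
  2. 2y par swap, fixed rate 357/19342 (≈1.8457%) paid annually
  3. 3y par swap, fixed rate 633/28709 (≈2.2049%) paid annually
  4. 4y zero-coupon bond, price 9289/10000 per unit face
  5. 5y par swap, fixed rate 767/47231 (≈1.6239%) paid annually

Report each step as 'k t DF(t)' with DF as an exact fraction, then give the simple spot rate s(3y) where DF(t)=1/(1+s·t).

1 1 9699/10000
2 2 9643/10000
3 3 9367/10000
4 4 9289/10000
5 5 9233/10000
s(3y) = (1/(9367/10000) − 1)/(3) = 211/9367 ≈ 2.2526%

step 1 [1y] zero: DF = P = 9699/10000 ≈ 0.969900
step 2 [2y] swap r/1=357/19342: DF=(1 − 357/19342·(0.969900))/(1+357/19342) = 9643/10000 ≈ 0.964300
step 3 [3y] swap r/1=633/28709: DF=(1 − 633/28709·(0.969900+0.964300))/(1+633/28709) = 9367/10000 ≈ 0.936700
step 4 [4y] zero: DF = P = 9289/10000 ≈ 0.928900
step 5 [5y] swap r/1=767/47231: DF=(1 − 767/47231·(0.969900+0.964300+0.936700+0.928900))/(1+767/47231) = 9233/10000 ≈ 0.923300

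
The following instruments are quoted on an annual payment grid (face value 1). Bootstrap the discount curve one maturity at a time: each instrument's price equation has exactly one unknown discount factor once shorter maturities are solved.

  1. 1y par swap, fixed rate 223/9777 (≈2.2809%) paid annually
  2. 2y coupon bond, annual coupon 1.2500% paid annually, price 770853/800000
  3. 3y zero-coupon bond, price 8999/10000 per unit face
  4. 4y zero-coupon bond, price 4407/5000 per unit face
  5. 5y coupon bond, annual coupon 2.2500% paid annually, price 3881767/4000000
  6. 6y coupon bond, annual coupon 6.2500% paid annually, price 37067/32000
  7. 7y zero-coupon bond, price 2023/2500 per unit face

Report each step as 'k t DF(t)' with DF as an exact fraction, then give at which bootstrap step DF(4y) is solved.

1 1 9777/10000
2 2 2349/2500
3 3 8999/10000
4 4 4407/5000
5 5 8677/10000
6 6 1027/1250
7 7 2023/2500
DF(4y) is solved at step 4

step 1 [1y] swap r/1=223/9777: DF=(1 − 223/9777·(0))/(1+223/9777) = 9777/10000 ≈ 0.977700
step 2 [2y] bond c/1=1/80: DF=(770853/800000 − 1/80·(0.977700))/(1+1/80) = 2349/2500 ≈ 0.939600
step 3 [3y] zero: DF = P = 8999/10000 ≈ 0.899900
step 4 [4y] zero: DF = P = 4407/5000 ≈ 0.881400
step 5 [5y] bond c/1=9/400: DF=(3881767/4000000 − 9/400·(0.977700+0.939600+0.899900+0.881400))/(1+9/400) = 8677/10000 ≈ 0.867700
step 6 [6y] bond c/1=1/16: DF=(37067/32000 − 1/16·(0.977700+0.939600+0.899900+0.881400+0.867700))/(1+1/16) = 1027/1250 ≈ 0.821600
step 7 [7y] zero: DF = P = 2023/2500 ≈ 0.809200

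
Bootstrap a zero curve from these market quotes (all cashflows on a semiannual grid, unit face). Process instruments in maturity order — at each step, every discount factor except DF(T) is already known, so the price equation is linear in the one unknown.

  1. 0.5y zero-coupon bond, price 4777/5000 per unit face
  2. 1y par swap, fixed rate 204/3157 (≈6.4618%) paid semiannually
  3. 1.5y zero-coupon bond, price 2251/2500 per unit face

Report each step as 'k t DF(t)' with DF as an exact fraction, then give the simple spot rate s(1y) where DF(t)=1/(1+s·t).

step 1 [0.5y] zero: DF = P = 4777/5000 ≈ 0.955400
step 2 [1y] swap r/2=102/3157: DF=(1 − 102/3157·(0.955400))/(1+102/3157) = 2347/2500 ≈ 0.938800
step 3 [1.5y] zero: DF = P = 2251/2500 ≈ 0.900400

1 1/2 4777/5000
2 1 2347/2500
3 3/2 2251/2500
s(1y) = (1/(2347/2500) − 1)/(1) = 153/2347 ≈ 6.5190%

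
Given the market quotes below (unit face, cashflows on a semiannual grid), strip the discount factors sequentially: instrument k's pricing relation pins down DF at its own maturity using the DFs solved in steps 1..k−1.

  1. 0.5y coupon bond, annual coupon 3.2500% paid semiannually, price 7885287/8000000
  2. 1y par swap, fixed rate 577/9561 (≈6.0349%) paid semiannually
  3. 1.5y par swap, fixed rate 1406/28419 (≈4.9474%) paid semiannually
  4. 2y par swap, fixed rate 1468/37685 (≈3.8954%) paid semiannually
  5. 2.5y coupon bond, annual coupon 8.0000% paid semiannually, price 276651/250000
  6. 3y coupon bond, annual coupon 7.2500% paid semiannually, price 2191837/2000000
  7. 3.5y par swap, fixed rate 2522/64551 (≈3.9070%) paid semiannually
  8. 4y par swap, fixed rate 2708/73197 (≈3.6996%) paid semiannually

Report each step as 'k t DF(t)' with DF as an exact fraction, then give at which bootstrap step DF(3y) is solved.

1 1/2 9699/10000
2 1 9423/10000
3 3/2 9297/10000
4 2 4633/5000
5 5/2 9191/10000
6 3 1117/1250
7 7/2 8739/10000
8 4 4323/5000
DF(3y) is solved at step 6

step 1 [0.5y] bond c/2=13/800: DF=(7885287/8000000 − 13/800·(0))/(1+13/800) = 9699/10000 ≈ 0.969900
step 2 [1y] swap r/2=577/19122: DF=(1 − 577/19122·(0.969900))/(1+577/19122) = 9423/10000 ≈ 0.942300
step 3 [1.5y] swap r/2=703/28419: DF=(1 − 703/28419·(0.969900+0.942300))/(1+703/28419) = 9297/10000 ≈ 0.929700
step 4 [2y] swap r/2=734/37685: DF=(1 − 734/37685·(0.969900+0.942300+0.929700))/(1+734/37685) = 4633/5000 ≈ 0.926600
step 5 [2.5y] bond c/2=1/25: DF=(276651/250000 − 1/25·(0.969900+0.942300+0.929700+0.926600))/(1+1/25) = 9191/10000 ≈ 0.919100
step 6 [3y] bond c/2=29/800: DF=(2191837/2000000 − 29/800·(0.969900+0.942300+0.929700+0.926600+0.919100))/(1+29/800) = 1117/1250 ≈ 0.893600
step 7 [3.5y] swap r/2=1261/64551: DF=(1 − 1261/64551·(0.969900+0.942300+0.929700+0.926600+0.919100+0.893600))/(1+1261/64551) = 8739/10000 ≈ 0.873900
step 8 [4y] swap r/2=1354/73197: DF=(1 − 1354/73197·(0.969900+0.942300+0.929700+0.926600+0.919100+0.893600+0.873900))/(1+1354/73197) = 4323/5000 ≈ 0.864600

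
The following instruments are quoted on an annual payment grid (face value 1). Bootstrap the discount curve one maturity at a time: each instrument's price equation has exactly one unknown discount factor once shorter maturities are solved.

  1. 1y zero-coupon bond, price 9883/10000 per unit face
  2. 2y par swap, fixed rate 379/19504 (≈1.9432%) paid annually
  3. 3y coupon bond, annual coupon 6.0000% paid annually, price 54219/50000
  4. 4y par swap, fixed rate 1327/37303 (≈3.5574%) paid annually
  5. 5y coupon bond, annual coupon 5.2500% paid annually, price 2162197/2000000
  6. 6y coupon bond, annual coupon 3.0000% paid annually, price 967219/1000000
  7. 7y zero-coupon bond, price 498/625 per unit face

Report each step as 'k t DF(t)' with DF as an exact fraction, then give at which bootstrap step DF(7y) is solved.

1 1 9883/10000
2 2 9621/10000
3 3 4563/5000
4 4 8673/10000
5 5 8411/10000
6 6 8059/10000
7 7 498/625
DF(7y) is solved at step 7

step 1 [1y] zero: DF = P = 9883/10000 ≈ 0.988300
step 2 [2y] swap r/1=379/19504: DF=(1 − 379/19504·(0.988300))/(1+379/19504) = 9621/10000 ≈ 0.962100
step 3 [3y] bond c/1=3/50: DF=(54219/50000 − 3/50·(0.988300+0.962100))/(1+3/50) = 4563/5000 ≈ 0.912600
step 4 [4y] swap r/1=1327/37303: DF=(1 − 1327/37303·(0.988300+0.962100+0.912600))/(1+1327/37303) = 8673/10000 ≈ 0.867300
step 5 [5y] bond c/1=21/400: DF=(2162197/2000000 − 21/400·(0.988300+0.962100+0.912600+0.867300))/(1+21/400) = 8411/10000 ≈ 0.841100
step 6 [6y] bond c/1=3/100: DF=(967219/1000000 − 3/100·(0.988300+0.962100+0.912600+0.867300+0.841100))/(1+3/100) = 8059/10000 ≈ 0.805900
step 7 [7y] zero: DF = P = 498/625 ≈ 0.796800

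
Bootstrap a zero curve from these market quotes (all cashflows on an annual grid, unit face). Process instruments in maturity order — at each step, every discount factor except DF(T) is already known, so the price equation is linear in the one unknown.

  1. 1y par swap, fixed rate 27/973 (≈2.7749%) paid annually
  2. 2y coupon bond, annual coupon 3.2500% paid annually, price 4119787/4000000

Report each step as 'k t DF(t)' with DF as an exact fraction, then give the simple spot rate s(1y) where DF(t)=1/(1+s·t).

step 1 [1y] swap r/1=27/973: DF=(1 − 27/973·(0))/(1+27/973) = 973/1000 ≈ 0.973000
step 2 [2y] bond c/1=13/400: DF=(4119787/4000000 − 13/400·(0.973000))/(1+13/400) = 9669/10000 ≈ 0.966900

1 1 973/1000
2 2 9669/10000
s(1y) = (1/(973/1000) − 1)/(1) = 27/973 ≈ 2.7749%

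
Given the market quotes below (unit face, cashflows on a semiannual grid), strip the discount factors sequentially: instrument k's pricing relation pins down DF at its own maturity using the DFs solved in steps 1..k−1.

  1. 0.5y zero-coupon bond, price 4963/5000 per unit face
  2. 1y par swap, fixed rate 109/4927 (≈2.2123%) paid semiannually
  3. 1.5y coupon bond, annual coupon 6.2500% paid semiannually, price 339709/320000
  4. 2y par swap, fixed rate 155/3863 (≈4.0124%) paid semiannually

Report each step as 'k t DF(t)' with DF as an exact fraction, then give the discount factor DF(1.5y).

step 1 [0.5y] zero: DF = P = 4963/5000 ≈ 0.992600
step 2 [1y] swap r/2=109/9854: DF=(1 − 109/9854·(0.992600))/(1+109/9854) = 4891/5000 ≈ 0.978200
step 3 [1.5y] bond c/2=1/32: DF=(339709/320000 − 1/32·(0.992600+0.978200))/(1+1/32) = 9697/10000 ≈ 0.969700
step 4 [2y] swap r/2=155/7726: DF=(1 − 155/7726·(0.992600+0.978200+0.969700))/(1+155/7726) = 369/400 ≈ 0.922500

1 1/2 4963/5000
2 1 4891/5000
3 3/2 9697/10000
4 2 369/400
DF(1.5y) = 9697/10000 ≈ 0.969700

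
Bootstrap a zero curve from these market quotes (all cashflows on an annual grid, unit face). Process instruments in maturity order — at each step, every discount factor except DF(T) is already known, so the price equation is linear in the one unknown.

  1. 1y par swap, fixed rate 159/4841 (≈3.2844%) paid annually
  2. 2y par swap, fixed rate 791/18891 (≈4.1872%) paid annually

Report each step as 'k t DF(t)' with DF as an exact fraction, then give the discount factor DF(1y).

1 1 4841/5000
2 2 9209/10000
DF(1y) = 4841/5000 ≈ 0.968200

step 1 [1y] swap r/1=159/4841: DF=(1 − 159/4841·(0))/(1+159/4841) = 4841/5000 ≈ 0.968200
step 2 [2y] swap r/1=791/18891: DF=(1 − 791/18891·(0.968200))/(1+791/18891) = 9209/10000 ≈ 0.920900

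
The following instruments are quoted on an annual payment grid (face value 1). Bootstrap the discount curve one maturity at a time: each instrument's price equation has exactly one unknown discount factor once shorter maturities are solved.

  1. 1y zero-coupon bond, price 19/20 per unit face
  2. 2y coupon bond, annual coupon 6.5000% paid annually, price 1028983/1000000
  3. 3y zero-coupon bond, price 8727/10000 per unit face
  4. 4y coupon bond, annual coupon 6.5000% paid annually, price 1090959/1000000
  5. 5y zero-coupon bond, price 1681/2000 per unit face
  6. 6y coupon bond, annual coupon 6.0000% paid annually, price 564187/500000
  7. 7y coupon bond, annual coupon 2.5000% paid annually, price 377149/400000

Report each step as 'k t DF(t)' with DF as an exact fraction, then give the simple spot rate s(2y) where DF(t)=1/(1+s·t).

1 1 19/20
2 2 4541/5000
3 3 8727/10000
4 4 8577/10000
5 5 1681/2000
6 6 4069/5000
7 7 99/125
s(2y) = (1/(4541/5000) − 1)/(2) = 459/9082 ≈ 5.0540%

step 1 [1y] zero: DF = P = 19/20 ≈ 0.950000
step 2 [2y] bond c/1=13/200: DF=(1028983/1000000 − 13/200·(0.950000))/(1+13/200) = 4541/5000 ≈ 0.908200
step 3 [3y] zero: DF = P = 8727/10000 ≈ 0.872700
step 4 [4y] bond c/1=13/200: DF=(1090959/1000000 − 13/200·(0.950000+0.908200+0.872700))/(1+13/200) = 8577/10000 ≈ 0.857700
step 5 [5y] zero: DF = P = 1681/2000 ≈ 0.840500
step 6 [6y] bond c/1=3/50: DF=(564187/500000 − 3/50·(0.950000+0.908200+0.872700+0.857700+0.840500))/(1+3/50) = 4069/5000 ≈ 0.813800
step 7 [7y] bond c/1=1/40: DF=(377149/400000 − 1/40·(0.950000+0.908200+0.872700+0.857700+0.840500+0.813800))/(1+1/40) = 99/125 ≈ 0.792000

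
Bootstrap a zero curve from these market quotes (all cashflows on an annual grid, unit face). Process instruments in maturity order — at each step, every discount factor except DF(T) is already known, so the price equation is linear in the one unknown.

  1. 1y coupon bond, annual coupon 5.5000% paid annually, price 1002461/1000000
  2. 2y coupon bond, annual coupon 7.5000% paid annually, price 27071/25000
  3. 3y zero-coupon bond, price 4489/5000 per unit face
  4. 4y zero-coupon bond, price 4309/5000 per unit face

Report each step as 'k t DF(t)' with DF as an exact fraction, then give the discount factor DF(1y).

step 1 [1y] bond c/1=11/200: DF=(1002461/1000000 − 11/200·(0))/(1+11/200) = 4751/5000 ≈ 0.950200
step 2 [2y] bond c/1=3/40: DF=(27071/25000 − 3/40·(0.950200))/(1+3/40) = 941/1000 ≈ 0.941000
step 3 [3y] zero: DF = P = 4489/5000 ≈ 0.897800
step 4 [4y] zero: DF = P = 4309/5000 ≈ 0.861800

1 1 4751/5000
2 2 941/1000
3 3 4489/5000
4 4 4309/5000
DF(1y) = 4751/5000 ≈ 0.950200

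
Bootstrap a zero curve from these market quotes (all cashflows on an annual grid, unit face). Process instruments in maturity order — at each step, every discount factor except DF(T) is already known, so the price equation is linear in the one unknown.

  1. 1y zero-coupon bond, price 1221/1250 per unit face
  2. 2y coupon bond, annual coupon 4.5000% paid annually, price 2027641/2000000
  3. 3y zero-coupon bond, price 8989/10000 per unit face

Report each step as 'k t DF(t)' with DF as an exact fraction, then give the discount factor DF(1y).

step 1 [1y] zero: DF = P = 1221/1250 ≈ 0.976800
step 2 [2y] bond c/1=9/200: DF=(2027641/2000000 − 9/200·(0.976800))/(1+9/200) = 9281/10000 ≈ 0.928100
step 3 [3y] zero: DF = P = 8989/10000 ≈ 0.898900

1 1 1221/1250
2 2 9281/10000
3 3 8989/10000
DF(1y) = 1221/1250 ≈ 0.976800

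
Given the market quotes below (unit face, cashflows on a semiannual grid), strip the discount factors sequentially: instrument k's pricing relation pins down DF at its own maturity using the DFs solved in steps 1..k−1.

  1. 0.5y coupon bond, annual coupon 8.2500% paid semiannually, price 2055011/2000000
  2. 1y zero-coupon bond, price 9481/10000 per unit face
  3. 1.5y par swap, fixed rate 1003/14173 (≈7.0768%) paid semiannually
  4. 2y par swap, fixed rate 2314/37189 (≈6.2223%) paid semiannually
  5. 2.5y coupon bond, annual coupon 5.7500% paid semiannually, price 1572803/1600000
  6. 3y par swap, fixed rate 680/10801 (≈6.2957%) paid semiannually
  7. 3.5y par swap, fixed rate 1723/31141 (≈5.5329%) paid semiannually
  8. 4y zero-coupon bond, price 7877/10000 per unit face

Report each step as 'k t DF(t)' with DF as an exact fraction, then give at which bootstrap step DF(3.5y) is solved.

1 1/2 2467/2500
2 1 9481/10000
3 3/2 8997/10000
4 2 8843/10000
5 5/2 2129/2500
6 3 83/100
7 7/2 8277/10000
8 4 7877/10000
DF(3.5y) is solved at step 7

step 1 [0.5y] bond c/2=33/800: DF=(2055011/2000000 − 33/800·(0))/(1+33/800) = 2467/2500 ≈ 0.986800
step 2 [1y] zero: DF = P = 9481/10000 ≈ 0.948100
step 3 [1.5y] swap r/2=1003/28346: DF=(1 − 1003/28346·(0.986800+0.948100))/(1+1003/28346) = 8997/10000 ≈ 0.899700
step 4 [2y] swap r/2=1157/37189: DF=(1 − 1157/37189·(0.986800+0.948100+0.899700))/(1+1157/37189) = 8843/10000 ≈ 0.884300
step 5 [2.5y] bond c/2=23/800: DF=(1572803/1600000 − 23/800·(0.986800+0.948100+0.899700+0.884300))/(1+23/800) = 2129/2500 ≈ 0.851600
step 6 [3y] swap r/2=340/10801: DF=(1 − 340/10801·(0.986800+0.948100+0.899700+0.884300+0.851600))/(1+340/10801) = 83/100 ≈ 0.830000
step 7 [3.5y] swap r/2=1723/62282: DF=(1 − 1723/62282·(0.986800+0.948100+0.899700+0.884300+0.851600+0.830000))/(1+1723/62282) = 8277/10000 ≈ 0.827700
step 8 [4y] zero: DF = P = 7877/10000 ≈ 0.787700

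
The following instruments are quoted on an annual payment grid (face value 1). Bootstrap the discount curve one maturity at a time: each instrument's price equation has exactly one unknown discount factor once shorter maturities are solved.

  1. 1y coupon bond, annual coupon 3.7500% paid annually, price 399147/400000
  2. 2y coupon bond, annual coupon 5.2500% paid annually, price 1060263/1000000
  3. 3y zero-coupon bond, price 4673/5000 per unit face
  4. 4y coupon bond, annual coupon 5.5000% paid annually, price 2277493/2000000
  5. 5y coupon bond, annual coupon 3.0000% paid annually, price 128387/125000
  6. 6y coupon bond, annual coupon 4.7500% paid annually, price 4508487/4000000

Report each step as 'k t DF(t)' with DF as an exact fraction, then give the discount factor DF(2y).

step 1 [1y] bond c/1=3/80: DF=(399147/400000 − 3/80·(0))/(1+3/80) = 4809/5000 ≈ 0.961800
step 2 [2y] bond c/1=21/400: DF=(1060263/1000000 − 21/400·(0.961800))/(1+21/400) = 4797/5000 ≈ 0.959400
step 3 [3y] zero: DF = P = 4673/5000 ≈ 0.934600
step 4 [4y] bond c/1=11/200: DF=(2277493/2000000 − 11/200·(0.961800+0.959400+0.934600))/(1+11/200) = 1861/2000 ≈ 0.930500
step 5 [5y] bond c/1=3/100: DF=(128387/125000 − 3/100·(0.961800+0.959400+0.934600+0.930500))/(1+3/100) = 8869/10000 ≈ 0.886900
step 6 [6y] bond c/1=19/400: DF=(4508487/4000000 − 19/400·(0.961800+0.959400+0.934600+0.930500+0.886900))/(1+19/400) = 8641/10000 ≈ 0.864100

1 1 4809/5000
2 2 4797/5000
3 3 4673/5000
4 4 1861/2000
5 5 8869/10000
6 6 8641/10000
DF(2y) = 4797/5000 ≈ 0.959400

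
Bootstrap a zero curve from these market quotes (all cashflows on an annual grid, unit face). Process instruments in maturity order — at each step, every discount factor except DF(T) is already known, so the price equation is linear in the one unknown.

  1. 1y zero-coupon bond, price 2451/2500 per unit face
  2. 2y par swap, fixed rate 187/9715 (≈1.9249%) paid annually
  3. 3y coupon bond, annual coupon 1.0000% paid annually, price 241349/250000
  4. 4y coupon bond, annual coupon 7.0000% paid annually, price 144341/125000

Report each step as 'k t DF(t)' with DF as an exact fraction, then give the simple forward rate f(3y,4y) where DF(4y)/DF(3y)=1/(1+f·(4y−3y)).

step 1 [1y] zero: DF = P = 2451/2500 ≈ 0.980400
step 2 [2y] swap r/1=187/9715: DF=(1 − 187/9715·(0.980400))/(1+187/9715) = 4813/5000 ≈ 0.962600
step 3 [3y] bond c/1=1/100: DF=(241349/250000 − 1/100·(0.980400+0.962600))/(1+1/100) = 4683/5000 ≈ 0.936600
step 4 [4y] bond c/1=7/100: DF=(144341/125000 − 7/100·(0.980400+0.962600+0.936600))/(1+7/100) = 2227/2500 ≈ 0.890800

1 1 2451/2500
2 2 4813/5000
3 3 4683/5000
4 4 2227/2500
f(3y,4y) = ((4683/5000)/(2227/2500) − 1)/(1) = 229/4454 ≈ 5.1414%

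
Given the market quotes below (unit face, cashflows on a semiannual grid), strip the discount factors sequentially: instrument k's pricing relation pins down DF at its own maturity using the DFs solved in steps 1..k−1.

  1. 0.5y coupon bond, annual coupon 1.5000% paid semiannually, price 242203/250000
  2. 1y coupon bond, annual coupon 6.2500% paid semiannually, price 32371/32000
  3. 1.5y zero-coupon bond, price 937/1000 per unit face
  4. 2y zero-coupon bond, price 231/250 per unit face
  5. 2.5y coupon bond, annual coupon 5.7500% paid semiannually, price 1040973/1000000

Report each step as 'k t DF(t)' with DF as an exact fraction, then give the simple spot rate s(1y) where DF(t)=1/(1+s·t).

1 1/2 601/625
2 1 4759/5000
3 3/2 937/1000
4 2 231/250
5 5/2 1133/1250
s(1y) = (1/(4759/5000) − 1)/(1) = 241/4759 ≈ 5.0641%

step 1 [0.5y] bond c/2=3/400: DF=(242203/250000 − 3/400·(0))/(1+3/400) = 601/625 ≈ 0.961600
step 2 [1y] bond c/2=1/32: DF=(32371/32000 − 1/32·(0.961600))/(1+1/32) = 4759/5000 ≈ 0.951800
step 3 [1.5y] zero: DF = P = 937/1000 ≈ 0.937000
step 4 [2y] zero: DF = P = 231/250 ≈ 0.924000
step 5 [2.5y] bond c/2=23/800: DF=(1040973/1000000 − 23/800·(0.961600+0.951800+0.937000+0.924000))/(1+23/800) = 1133/1250 ≈ 0.906400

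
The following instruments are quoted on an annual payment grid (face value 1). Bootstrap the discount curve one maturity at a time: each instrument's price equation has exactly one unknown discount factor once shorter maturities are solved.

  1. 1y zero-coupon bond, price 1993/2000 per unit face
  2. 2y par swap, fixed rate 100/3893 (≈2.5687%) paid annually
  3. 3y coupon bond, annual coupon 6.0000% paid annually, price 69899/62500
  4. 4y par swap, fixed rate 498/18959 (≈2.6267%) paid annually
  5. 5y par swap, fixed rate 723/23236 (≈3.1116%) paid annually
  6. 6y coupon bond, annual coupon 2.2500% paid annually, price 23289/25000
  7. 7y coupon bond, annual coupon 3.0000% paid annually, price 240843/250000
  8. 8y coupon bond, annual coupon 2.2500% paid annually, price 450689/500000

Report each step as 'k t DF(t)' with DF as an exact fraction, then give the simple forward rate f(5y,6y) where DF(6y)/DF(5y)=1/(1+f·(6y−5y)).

1 1 1993/2000
2 2 19/20
3 3 9449/10000
4 4 2251/2500
5 5 4277/5000
6 6 1011/1250
7 7 1941/2500
8 8 1861/2500
f(5y,6y) = ((4277/5000)/(1011/1250) − 1)/(1) = 233/4044 ≈ 5.7616%

step 1 [1y] zero: DF = P = 1993/2000 ≈ 0.996500
step 2 [2y] swap r/1=100/3893: DF=(1 − 100/3893·(0.996500))/(1+100/3893) = 19/20 ≈ 0.950000
step 3 [3y] bond c/1=3/50: DF=(69899/62500 − 3/50·(0.996500+0.950000))/(1+3/50) = 9449/10000 ≈ 0.944900
step 4 [4y] swap r/1=498/18959: DF=(1 − 498/18959·(0.996500+0.950000+0.944900))/(1+498/18959) = 2251/2500 ≈ 0.900400
step 5 [5y] swap r/1=723/23236: DF=(1 − 723/23236·(0.996500+0.950000+0.944900+0.900400))/(1+723/23236) = 4277/5000 ≈ 0.855400
step 6 [6y] bond c/1=9/400: DF=(23289/25000 − 9/400·(0.996500+0.950000+0.944900+0.900400+0.855400))/(1+9/400) = 1011/1250 ≈ 0.808800
step 7 [7y] bond c/1=3/100: DF=(240843/250000 − 3/100·(0.996500+0.950000+0.944900+0.900400+0.855400+0.808800))/(1+3/100) = 1941/2500 ≈ 0.776400
step 8 [8y] bond c/1=9/400: DF=(450689/500000 − 9/400·(0.996500+0.950000+0.944900+0.900400+0.855400+0.808800+0.776400))/(1+9/400) = 1861/2500 ≈ 0.744400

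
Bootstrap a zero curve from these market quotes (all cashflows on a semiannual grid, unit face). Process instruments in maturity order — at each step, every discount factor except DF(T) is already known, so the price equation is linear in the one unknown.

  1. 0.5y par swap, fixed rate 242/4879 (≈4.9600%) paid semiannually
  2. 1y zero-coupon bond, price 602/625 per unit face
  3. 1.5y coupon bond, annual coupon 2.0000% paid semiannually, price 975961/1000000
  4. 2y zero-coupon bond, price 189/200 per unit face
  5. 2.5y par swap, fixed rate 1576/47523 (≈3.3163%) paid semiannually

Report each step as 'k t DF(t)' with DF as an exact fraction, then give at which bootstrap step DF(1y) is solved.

step 1 [0.5y] swap r/2=121/4879: DF=(1 − 121/4879·(0))/(1+121/4879) = 4879/5000 ≈ 0.975800
step 2 [1y] zero: DF = P = 602/625 ≈ 0.963200
step 3 [1.5y] bond c/2=1/100: DF=(975961/1000000 − 1/100·(0.975800+0.963200))/(1+1/100) = 9471/10000 ≈ 0.947100
step 4 [2y] zero: DF = P = 189/200 ≈ 0.945000
step 5 [2.5y] swap r/2=788/47523: DF=(1 − 788/47523·(0.975800+0.963200+0.947100+0.945000))/(1+788/47523) = 2303/2500 ≈ 0.921200

1 1/2 4879/5000
2 1 602/625
3 3/2 9471/10000
4 2 189/200
5 5/2 2303/2500
DF(1y) is solved at step 2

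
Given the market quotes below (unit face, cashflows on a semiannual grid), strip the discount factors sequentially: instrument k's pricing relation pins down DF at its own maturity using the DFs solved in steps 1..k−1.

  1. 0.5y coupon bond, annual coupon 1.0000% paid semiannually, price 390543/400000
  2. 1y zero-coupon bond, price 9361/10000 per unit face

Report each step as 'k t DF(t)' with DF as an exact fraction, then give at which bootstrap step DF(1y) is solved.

1 1/2 1943/2000
2 1 9361/10000
DF(1y) is solved at step 2

step 1 [0.5y] bond c/2=1/200: DF=(390543/400000 − 1/200·(0))/(1+1/200) = 1943/2000 ≈ 0.971500
step 2 [1y] zero: DF = P = 9361/10000 ≈ 0.936100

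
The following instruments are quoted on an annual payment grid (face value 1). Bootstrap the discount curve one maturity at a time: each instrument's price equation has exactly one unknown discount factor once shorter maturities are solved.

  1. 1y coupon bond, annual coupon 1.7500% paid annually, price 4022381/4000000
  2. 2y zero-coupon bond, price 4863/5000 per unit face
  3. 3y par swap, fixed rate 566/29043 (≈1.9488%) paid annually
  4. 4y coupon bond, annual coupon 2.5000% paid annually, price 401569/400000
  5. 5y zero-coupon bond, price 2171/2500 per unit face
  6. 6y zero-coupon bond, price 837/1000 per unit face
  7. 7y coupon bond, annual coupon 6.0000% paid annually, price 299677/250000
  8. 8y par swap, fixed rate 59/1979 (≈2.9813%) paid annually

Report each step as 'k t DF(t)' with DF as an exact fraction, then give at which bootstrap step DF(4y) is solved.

step 1 [1y] bond c/1=7/400: DF=(4022381/4000000 − 7/400·(0))/(1+7/400) = 9883/10000 ≈ 0.988300
step 2 [2y] zero: DF = P = 4863/5000 ≈ 0.972600
step 3 [3y] swap r/1=566/29043: DF=(1 − 566/29043·(0.988300+0.972600))/(1+566/29043) = 4717/5000 ≈ 0.943400
step 4 [4y] bond c/1=1/40: DF=(401569/400000 − 1/40·(0.988300+0.972600+0.943400))/(1+1/40) = 4543/5000 ≈ 0.908600
step 5 [5y] zero: DF = P = 2171/2500 ≈ 0.868400
step 6 [6y] zero: DF = P = 837/1000 ≈ 0.837000
step 7 [7y] bond c/1=3/50: DF=(299677/250000 − 3/50·(0.988300+0.972600+0.943400+0.908600+0.868400+0.837000))/(1+3/50) = 1637/2000 ≈ 0.818500
step 8 [8y] swap r/1=59/1979: DF=(1 − 59/1979·(0.988300+0.972600+0.943400+0.908600+0.868400+0.837000+0.818500))/(1+59/1979) = 1969/2500 ≈ 0.787600

1 1 9883/10000
2 2 4863/5000
3 3 4717/5000
4 4 4543/5000
5 5 2171/2500
6 6 837/1000
7 7 1637/2000
8 8 1969/2500
DF(4y) is solved at step 4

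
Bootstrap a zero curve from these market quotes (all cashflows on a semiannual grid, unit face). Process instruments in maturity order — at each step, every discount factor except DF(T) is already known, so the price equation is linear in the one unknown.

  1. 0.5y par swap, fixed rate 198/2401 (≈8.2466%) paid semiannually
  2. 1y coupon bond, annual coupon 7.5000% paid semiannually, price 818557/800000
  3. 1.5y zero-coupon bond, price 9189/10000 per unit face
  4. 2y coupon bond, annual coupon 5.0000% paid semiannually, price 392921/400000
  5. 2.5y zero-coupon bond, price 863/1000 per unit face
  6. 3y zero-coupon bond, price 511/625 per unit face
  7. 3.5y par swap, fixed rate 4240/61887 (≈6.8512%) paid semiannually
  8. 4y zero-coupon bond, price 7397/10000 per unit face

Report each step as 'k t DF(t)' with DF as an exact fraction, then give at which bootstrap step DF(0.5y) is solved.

1 1/2 2401/2500
2 1 1903/2000
3 3/2 9189/10000
4 2 8893/10000
5 5/2 863/1000
6 3 511/625
7 7/2 197/250
8 4 7397/10000
DF(0.5y) is solved at step 1

step 1 [0.5y] swap r/2=99/2401: DF=(1 − 99/2401·(0))/(1+99/2401) = 2401/2500 ≈ 0.960400
step 2 [1y] bond c/2=3/80: DF=(818557/800000 − 3/80·(0.960400))/(1+3/80) = 1903/2000 ≈ 0.951500
step 3 [1.5y] zero: DF = P = 9189/10000 ≈ 0.918900
step 4 [2y] bond c/2=1/40: DF=(392921/400000 − 1/40·(0.960400+0.951500+0.918900))/(1+1/40) = 8893/10000 ≈ 0.889300
step 5 [2.5y] zero: DF = P = 863/1000 ≈ 0.863000
step 6 [3y] zero: DF = P = 511/625 ≈ 0.817600
step 7 [3.5y] swap r/2=2120/61887: DF=(1 − 2120/61887·(0.960400+0.951500+0.918900+0.889300+0.863000+0.817600))/(1+2120/61887) = 197/250 ≈ 0.788000
step 8 [4y] zero: DF = P = 7397/10000 ≈ 0.739700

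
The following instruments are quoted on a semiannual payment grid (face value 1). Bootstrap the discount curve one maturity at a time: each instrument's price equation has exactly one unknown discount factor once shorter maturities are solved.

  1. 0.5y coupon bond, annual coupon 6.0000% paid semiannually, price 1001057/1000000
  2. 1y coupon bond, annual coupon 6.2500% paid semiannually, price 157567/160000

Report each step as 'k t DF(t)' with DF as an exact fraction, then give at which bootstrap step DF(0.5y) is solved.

1 1/2 9719/10000
2 1 1851/2000
DF(0.5y) is solved at step 1

step 1 [0.5y] bond c/2=3/100: DF=(1001057/1000000 − 3/100·(0))/(1+3/100) = 9719/10000 ≈ 0.971900
step 2 [1y] bond c/2=1/32: DF=(157567/160000 − 1/32·(0.971900))/(1+1/32) = 1851/2000 ≈ 0.925500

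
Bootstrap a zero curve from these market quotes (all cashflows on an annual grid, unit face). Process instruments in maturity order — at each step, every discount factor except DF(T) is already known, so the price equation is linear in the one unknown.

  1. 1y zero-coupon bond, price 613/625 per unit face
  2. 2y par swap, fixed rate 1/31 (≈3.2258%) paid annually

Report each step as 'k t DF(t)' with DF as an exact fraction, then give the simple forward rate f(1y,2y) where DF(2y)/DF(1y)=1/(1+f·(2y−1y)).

1 1 613/625
2 2 9381/10000
f(1y,2y) = ((613/625)/(9381/10000) − 1)/(1) = 427/9381 ≈ 4.5518%

step 1 [1y] zero: DF = P = 613/625 ≈ 0.980800
step 2 [2y] swap r/1=1/31: DF=(1 − 1/31·(0.980800))/(1+1/31) = 9381/10000 ≈ 0.938100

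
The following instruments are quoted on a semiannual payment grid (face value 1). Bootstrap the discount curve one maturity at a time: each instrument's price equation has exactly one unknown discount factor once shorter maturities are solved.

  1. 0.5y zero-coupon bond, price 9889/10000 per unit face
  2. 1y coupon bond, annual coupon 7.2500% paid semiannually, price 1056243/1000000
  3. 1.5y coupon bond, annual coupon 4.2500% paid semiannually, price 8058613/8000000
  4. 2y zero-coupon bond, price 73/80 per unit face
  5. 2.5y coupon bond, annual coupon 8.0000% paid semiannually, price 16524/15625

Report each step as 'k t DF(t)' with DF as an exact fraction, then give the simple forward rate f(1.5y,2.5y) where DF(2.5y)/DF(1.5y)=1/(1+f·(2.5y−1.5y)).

1 1/2 9889/10000
2 1 9847/10000
3 3/2 9453/10000
4 2 73/80
5 5/2 1739/2000
f(1.5y,2.5y) = ((9453/10000)/(1739/2000) − 1)/(1) = 758/8695 ≈ 8.7177%

step 1 [0.5y] zero: DF = P = 9889/10000 ≈ 0.988900
step 2 [1y] bond c/2=29/800: DF=(1056243/1000000 − 29/800·(0.988900))/(1+29/800) = 9847/10000 ≈ 0.984700
step 3 [1.5y] bond c/2=17/800: DF=(8058613/8000000 − 17/800·(0.988900+0.984700))/(1+17/800) = 9453/10000 ≈ 0.945300
step 4 [2y] zero: DF = P = 73/80 ≈ 0.912500
step 5 [2.5y] bond c/2=1/25: DF=(16524/15625 − 1/25·(0.988900+0.984700+0.945300+0.912500))/(1+1/25) = 1739/2000 ≈ 0.869500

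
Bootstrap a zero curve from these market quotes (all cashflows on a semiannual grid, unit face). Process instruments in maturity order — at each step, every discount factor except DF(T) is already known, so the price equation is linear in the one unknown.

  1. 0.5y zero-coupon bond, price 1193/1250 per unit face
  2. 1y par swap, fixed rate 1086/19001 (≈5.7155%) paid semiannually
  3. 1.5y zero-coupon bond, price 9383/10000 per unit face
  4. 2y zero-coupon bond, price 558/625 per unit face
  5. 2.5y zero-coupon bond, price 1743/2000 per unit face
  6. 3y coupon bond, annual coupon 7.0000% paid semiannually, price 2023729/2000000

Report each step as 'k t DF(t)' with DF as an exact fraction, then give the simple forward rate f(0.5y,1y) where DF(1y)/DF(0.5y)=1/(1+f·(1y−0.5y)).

step 1 [0.5y] zero: DF = P = 1193/1250 ≈ 0.954400
step 2 [1y] swap r/2=543/19001: DF=(1 − 543/19001·(0.954400))/(1+543/19001) = 9457/10000 ≈ 0.945700
step 3 [1.5y] zero: DF = P = 9383/10000 ≈ 0.938300
step 4 [2y] zero: DF = P = 558/625 ≈ 0.892800
step 5 [2.5y] zero: DF = P = 1743/2000 ≈ 0.871500
step 6 [3y] bond c/2=7/200: DF=(2023729/2000000 − 7/200·(0.954400+0.945700+0.938300+0.892800+0.871500))/(1+7/200) = 411/500 ≈ 0.822000

1 1/2 1193/1250
2 1 9457/10000
3 3/2 9383/10000
4 2 558/625
5 5/2 1743/2000
6 3 411/500
f(0.5y,1y) = ((1193/1250)/(9457/10000) − 1)/(1/2) = 174/9457 ≈ 1.8399%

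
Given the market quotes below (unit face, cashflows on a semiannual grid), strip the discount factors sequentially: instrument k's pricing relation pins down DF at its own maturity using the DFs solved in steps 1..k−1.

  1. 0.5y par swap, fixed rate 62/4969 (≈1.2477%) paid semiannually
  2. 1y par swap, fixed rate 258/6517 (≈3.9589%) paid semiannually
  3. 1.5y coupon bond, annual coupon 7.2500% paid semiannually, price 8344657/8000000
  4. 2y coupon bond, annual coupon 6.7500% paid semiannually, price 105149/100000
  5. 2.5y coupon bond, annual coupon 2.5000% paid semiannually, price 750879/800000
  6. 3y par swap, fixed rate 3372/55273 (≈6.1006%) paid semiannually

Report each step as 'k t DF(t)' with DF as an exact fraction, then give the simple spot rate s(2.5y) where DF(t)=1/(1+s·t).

step 1 [0.5y] swap r/2=31/4969: DF=(1 − 31/4969·(0))/(1+31/4969) = 4969/5000 ≈ 0.993800
step 2 [1y] swap r/2=129/6517: DF=(1 − 129/6517·(0.993800))/(1+129/6517) = 9613/10000 ≈ 0.961300
step 3 [1.5y] bond c/2=29/800: DF=(8344657/8000000 − 29/800·(0.993800+0.961300))/(1+29/800) = 4691/5000 ≈ 0.938200
step 4 [2y] bond c/2=27/800: DF=(105149/100000 − 27/800·(0.993800+0.961300+0.938200))/(1+27/800) = 9227/10000 ≈ 0.922700
step 5 [2.5y] bond c/2=1/80: DF=(750879/800000 − 1/80·(0.993800+0.961300+0.938200+0.922700))/(1+1/80) = 8799/10000 ≈ 0.879900
step 6 [3y] swap r/2=1686/55273: DF=(1 − 1686/55273·(0.993800+0.961300+0.938200+0.922700+0.879900))/(1+1686/55273) = 4157/5000 ≈ 0.831400

1 1/2 4969/5000
2 1 9613/10000
3 3/2 4691/5000
4 2 9227/10000
5 5/2 8799/10000
6 3 4157/5000
s(2.5y) = (1/(8799/10000) − 1)/(5/2) = 2402/43995 ≈ 5.4597%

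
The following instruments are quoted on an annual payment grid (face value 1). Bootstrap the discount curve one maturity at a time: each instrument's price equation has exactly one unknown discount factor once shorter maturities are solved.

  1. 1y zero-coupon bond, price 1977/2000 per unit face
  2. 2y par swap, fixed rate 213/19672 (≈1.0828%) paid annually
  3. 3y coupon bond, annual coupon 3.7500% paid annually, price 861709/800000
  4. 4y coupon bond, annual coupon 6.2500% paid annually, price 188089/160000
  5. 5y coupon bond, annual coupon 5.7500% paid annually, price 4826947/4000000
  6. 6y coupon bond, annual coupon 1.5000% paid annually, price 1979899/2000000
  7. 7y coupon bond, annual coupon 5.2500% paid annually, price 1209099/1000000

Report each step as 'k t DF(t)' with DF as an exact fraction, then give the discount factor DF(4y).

step 1 [1y] zero: DF = P = 1977/2000 ≈ 0.988500
step 2 [2y] swap r/1=213/19672: DF=(1 − 213/19672·(0.988500))/(1+213/19672) = 9787/10000 ≈ 0.978700
step 3 [3y] bond c/1=3/80: DF=(861709/800000 − 3/80·(0.988500+0.978700))/(1+3/80) = 9671/10000 ≈ 0.967100
step 4 [4y] bond c/1=1/16: DF=(188089/160000 − 1/16·(0.988500+0.978700+0.967100))/(1+1/16) = 4669/5000 ≈ 0.933800
step 5 [5y] bond c/1=23/400: DF=(4826947/4000000 − 23/400·(0.988500+0.978700+0.967100+0.933800))/(1+23/400) = 2327/2500 ≈ 0.930800
step 6 [6y] bond c/1=3/200: DF=(1979899/2000000 − 3/200·(0.988500+0.978700+0.967100+0.933800+0.930800))/(1+3/200) = 2261/2500 ≈ 0.904400
step 7 [7y] bond c/1=21/400: DF=(1209099/1000000 − 21/400·(0.988500+0.978700+0.967100+0.933800+0.930800+0.904400))/(1+21/400) = 8643/10000 ≈ 0.864300

1 1 1977/2000
2 2 9787/10000
3 3 9671/10000
4 4 4669/5000
5 5 2327/2500
6 6 2261/2500
7 7 8643/10000
DF(4y) = 4669/5000 ≈ 0.933800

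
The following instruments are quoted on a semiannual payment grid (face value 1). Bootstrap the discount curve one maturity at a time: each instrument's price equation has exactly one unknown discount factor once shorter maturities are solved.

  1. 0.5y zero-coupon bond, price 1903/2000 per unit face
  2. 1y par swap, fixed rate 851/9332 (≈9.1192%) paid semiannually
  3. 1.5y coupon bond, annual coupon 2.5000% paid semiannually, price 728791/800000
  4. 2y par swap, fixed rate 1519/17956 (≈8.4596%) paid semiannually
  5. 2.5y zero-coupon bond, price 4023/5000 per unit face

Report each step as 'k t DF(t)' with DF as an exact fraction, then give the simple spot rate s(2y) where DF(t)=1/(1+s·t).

1 1/2 1903/2000
2 1 9149/10000
3 3/2 8767/10000
4 2 8481/10000
5 5/2 4023/5000
s(2y) = (1/(8481/10000) − 1)/(2) = 1519/16962 ≈ 8.9553%

step 1 [0.5y] zero: DF = P = 1903/2000 ≈ 0.951500
step 2 [1y] swap r/2=851/18664: DF=(1 − 851/18664·(0.951500))/(1+851/18664) = 9149/10000 ≈ 0.914900
step 3 [1.5y] bond c/2=1/80: DF=(728791/800000 − 1/80·(0.951500+0.914900))/(1+1/80) = 8767/10000 ≈ 0.876700
step 4 [2y] swap r/2=1519/35912: DF=(1 − 1519/35912·(0.951500+0.914900+0.876700))/(1+1519/35912) = 8481/10000 ≈ 0.848100
step 5 [2.5y] zero: DF = P = 4023/5000 ≈ 0.804600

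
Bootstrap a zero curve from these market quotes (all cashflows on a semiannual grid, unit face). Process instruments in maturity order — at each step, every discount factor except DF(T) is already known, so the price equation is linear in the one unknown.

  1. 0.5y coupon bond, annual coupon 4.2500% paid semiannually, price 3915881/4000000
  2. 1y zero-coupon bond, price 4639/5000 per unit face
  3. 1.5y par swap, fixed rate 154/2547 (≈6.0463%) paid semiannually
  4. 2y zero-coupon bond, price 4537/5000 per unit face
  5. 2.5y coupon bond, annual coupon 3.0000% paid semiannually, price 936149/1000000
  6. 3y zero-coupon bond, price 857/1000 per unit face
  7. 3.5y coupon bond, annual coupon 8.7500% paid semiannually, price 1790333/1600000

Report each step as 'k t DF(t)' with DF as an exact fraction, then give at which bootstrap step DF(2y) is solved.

1 1/2 4793/5000
2 1 4639/5000
3 3/2 9153/10000
4 2 4537/5000
5 5/2 347/400
6 3 857/1000
7 7/2 8443/10000
DF(2y) is solved at step 4

step 1 [0.5y] bond c/2=17/800: DF=(3915881/4000000 − 17/800·(0))/(1+17/800) = 4793/5000 ≈ 0.958600
step 2 [1y] zero: DF = P = 4639/5000 ≈ 0.927800
step 3 [1.5y] swap r/2=77/2547: DF=(1 − 77/2547·(0.958600+0.927800))/(1+77/2547) = 9153/10000 ≈ 0.915300
step 4 [2y] zero: DF = P = 4537/5000 ≈ 0.907400
step 5 [2.5y] bond c/2=3/200: DF=(936149/1000000 − 3/200·(0.958600+0.927800+0.915300+0.907400))/(1+3/200) = 347/400 ≈ 0.867500
step 6 [3y] zero: DF = P = 857/1000 ≈ 0.857000
step 7 [3.5y] bond c/2=7/160: DF=(1790333/1600000 − 7/160·(0.958600+0.927800+0.915300+0.907400+0.867500+0.857000))/(1+7/160) = 8443/10000 ≈ 0.844300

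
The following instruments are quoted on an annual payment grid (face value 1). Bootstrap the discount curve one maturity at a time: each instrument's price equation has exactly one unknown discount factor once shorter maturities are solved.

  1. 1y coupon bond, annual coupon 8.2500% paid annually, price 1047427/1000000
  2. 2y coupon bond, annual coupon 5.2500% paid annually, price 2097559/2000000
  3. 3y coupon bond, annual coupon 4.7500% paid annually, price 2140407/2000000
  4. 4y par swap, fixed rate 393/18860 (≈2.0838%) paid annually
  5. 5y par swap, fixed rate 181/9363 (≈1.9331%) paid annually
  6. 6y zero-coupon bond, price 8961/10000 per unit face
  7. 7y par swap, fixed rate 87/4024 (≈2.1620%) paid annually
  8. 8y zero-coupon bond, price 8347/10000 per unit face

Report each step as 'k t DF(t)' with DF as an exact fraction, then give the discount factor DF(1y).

1 1 2419/2500
2 2 4741/5000
3 3 2337/2500
4 4 4607/5000
5 5 1819/2000
6 6 8961/10000
7 7 538/625
8 8 8347/10000
DF(1y) = 2419/2500 ≈ 0.967600

step 1 [1y] bond c/1=33/400: DF=(1047427/1000000 − 33/400·(0))/(1+33/400) = 2419/2500 ≈ 0.967600
step 2 [2y] bond c/1=21/400: DF=(2097559/2000000 − 21/400·(0.967600))/(1+21/400) = 4741/5000 ≈ 0.948200
step 3 [3y] bond c/1=19/400: DF=(2140407/2000000 − 19/400·(0.967600+0.948200))/(1+19/400) = 2337/2500 ≈ 0.934800
step 4 [4y] swap r/1=393/18860: DF=(1 − 393/18860·(0.967600+0.948200+0.934800))/(1+393/18860) = 4607/5000 ≈ 0.921400
step 5 [5y] swap r/1=181/9363: DF=(1 − 181/9363·(0.967600+0.948200+0.934800+0.921400))/(1+181/9363) = 1819/2000 ≈ 0.909500
step 6 [6y] zero: DF = P = 8961/10000 ≈ 0.896100
step 7 [7y] swap r/1=87/4024: DF=(1 − 87/4024·(0.967600+0.948200+0.934800+0.921400+0.909500+0.896100))/(1+87/4024) = 538/625 ≈ 0.860800
step 8 [8y] zero: DF = P = 8347/10000 ≈ 0.834700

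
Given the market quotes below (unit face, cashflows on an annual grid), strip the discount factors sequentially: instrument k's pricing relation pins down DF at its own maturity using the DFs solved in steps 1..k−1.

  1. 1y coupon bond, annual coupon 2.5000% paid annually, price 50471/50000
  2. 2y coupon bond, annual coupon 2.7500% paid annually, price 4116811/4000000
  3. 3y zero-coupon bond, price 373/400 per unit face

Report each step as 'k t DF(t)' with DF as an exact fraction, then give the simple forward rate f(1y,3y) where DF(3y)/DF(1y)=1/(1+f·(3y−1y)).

step 1 [1y] bond c/1=1/40: DF=(50471/50000 − 1/40·(0))/(1+1/40) = 1231/1250 ≈ 0.984800
step 2 [2y] bond c/1=11/400: DF=(4116811/4000000 − 11/400·(0.984800))/(1+11/400) = 9753/10000 ≈ 0.975300
step 3 [3y] zero: DF = P = 373/400 ≈ 0.932500

1 1 1231/1250
2 2 9753/10000
3 3 373/400
f(1y,3y) = ((1231/1250)/(373/400) − 1)/(2) = 523/18650 ≈ 2.8043%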